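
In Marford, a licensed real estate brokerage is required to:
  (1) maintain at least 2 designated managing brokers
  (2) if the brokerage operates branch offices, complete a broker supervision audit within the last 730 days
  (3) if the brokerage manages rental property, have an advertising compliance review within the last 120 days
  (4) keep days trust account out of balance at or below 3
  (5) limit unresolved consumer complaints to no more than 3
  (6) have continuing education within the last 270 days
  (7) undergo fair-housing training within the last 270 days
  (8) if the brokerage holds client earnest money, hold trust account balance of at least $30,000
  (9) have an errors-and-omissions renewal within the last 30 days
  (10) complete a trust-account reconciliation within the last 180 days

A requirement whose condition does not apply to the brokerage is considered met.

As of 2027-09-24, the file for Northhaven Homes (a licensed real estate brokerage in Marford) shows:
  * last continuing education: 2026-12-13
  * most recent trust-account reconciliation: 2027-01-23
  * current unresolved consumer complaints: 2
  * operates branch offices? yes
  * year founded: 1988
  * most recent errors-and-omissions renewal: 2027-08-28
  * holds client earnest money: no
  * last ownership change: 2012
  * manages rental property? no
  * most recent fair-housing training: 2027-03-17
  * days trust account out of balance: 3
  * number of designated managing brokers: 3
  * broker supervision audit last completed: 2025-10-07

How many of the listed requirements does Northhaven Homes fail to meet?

1. designated managing brokers 3 ≥ 2 → met
2. condition 'operates branch offices' holds; broker supervision audit 717 days ago vs limit 730 → met
3. condition 'manages rental property' does not hold → requirement n/a → met
4. days trust account out of balance 3 ≤ 3 → met
5. unresolved consumer complaints 2 ≤ 3 → met
6. continuing education 285 days ago vs limit 270 → not met
7. fair-housing training 191 days ago vs limit 270 → met
8. condition 'holds client earnest money' does not hold → requirement n/a → met
9. errors-and-omissions renewal 27 days ago vs limit 30 → met
10. trust-account reconciliation 244 days ago vs limit 180 → not met
Not met: 2 of 10

2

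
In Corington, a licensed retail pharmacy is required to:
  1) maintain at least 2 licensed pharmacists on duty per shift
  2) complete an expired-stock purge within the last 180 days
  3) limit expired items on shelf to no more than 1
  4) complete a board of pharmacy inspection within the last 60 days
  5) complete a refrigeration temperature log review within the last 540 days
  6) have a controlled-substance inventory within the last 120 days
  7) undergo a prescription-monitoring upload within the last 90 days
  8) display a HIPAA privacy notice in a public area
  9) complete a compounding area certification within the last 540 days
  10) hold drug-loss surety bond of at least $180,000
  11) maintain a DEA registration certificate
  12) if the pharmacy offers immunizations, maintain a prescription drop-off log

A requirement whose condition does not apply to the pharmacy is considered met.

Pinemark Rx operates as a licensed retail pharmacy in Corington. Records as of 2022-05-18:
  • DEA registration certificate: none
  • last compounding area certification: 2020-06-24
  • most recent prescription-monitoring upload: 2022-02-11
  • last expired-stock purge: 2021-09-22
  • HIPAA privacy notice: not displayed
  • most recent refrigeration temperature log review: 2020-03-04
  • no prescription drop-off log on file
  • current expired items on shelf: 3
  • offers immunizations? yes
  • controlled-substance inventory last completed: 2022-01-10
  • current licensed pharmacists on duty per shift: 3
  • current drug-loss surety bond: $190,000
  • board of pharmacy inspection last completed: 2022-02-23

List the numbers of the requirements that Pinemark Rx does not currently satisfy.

1. licensed pharmacists on duty per shift 3 ≥ 2 → met
2. expired-stock purge 238 days ago vs limit 180 → not met
3. expired items on shelf 3 > 1 → not met
4. board of pharmacy inspection 84 days ago vs limit 60 → not met
5. refrigeration temperature log review 805 days ago vs limit 540 → not met
6. controlled-substance inventory 128 days ago vs limit 120 → not met
7. prescription-monitoring upload 96 days ago vs limit 90 → not met
8. HIPAA privacy notice absent → not met
9. compounding area certification 693 days ago vs limit 540 → not met
10. drug-loss surety bond $190,000 ≥ $180,000 → met
11. DEA registration certificate absent → not met
12. condition 'offers immunizations' holds; prescription drop-off log absent → not met
Not met: 2, 3, 4, 5, 6, 7, 8, 9, 11, 12

2, 3, 4, 5, 6, 7, 8, 9, 11, 12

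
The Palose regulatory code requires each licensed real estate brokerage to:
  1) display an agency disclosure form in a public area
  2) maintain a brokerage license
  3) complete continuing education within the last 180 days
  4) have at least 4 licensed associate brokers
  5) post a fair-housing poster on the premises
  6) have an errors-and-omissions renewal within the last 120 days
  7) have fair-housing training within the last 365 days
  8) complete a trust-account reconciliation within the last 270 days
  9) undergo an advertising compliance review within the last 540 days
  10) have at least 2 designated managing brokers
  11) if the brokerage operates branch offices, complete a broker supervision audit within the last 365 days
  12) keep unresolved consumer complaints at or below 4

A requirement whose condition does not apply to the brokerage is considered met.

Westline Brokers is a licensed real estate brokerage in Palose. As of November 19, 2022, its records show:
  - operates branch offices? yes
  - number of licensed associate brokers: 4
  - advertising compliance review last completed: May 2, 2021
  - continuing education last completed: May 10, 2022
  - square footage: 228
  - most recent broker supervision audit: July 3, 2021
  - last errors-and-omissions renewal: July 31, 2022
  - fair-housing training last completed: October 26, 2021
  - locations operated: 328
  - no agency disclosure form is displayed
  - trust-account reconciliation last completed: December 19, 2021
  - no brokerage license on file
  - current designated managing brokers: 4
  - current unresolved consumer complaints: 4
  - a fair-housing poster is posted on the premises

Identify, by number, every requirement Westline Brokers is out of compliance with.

1. agency disclosure form absent → not met
2. brokerage license absent → not met
3. continuing education 193 days ago vs limit 180 → not met
4. licensed associate brokers 4 ≥ 4 → met
5. fair-housing poster present → met
6. errors-and-omissions renewal 111 days ago vs limit 120 → met
7. fair-housing training 389 days ago vs limit 365 → not met
8. trust-account reconciliation 335 days ago vs limit 270 → not met
9. advertising compliance review 566 days ago vs limit 540 → not met
10. designated managing brokers 4 ≥ 2 → met
11. condition 'operates branch offices' holds; broker supervision audit 504 days ago vs limit 365 → not met
12. unresolved consumer complaints 4 ≤ 4 → met
Not met: 1, 2, 3, 7, 8, 9, 11

1, 2, 3, 7, 8, 9, 11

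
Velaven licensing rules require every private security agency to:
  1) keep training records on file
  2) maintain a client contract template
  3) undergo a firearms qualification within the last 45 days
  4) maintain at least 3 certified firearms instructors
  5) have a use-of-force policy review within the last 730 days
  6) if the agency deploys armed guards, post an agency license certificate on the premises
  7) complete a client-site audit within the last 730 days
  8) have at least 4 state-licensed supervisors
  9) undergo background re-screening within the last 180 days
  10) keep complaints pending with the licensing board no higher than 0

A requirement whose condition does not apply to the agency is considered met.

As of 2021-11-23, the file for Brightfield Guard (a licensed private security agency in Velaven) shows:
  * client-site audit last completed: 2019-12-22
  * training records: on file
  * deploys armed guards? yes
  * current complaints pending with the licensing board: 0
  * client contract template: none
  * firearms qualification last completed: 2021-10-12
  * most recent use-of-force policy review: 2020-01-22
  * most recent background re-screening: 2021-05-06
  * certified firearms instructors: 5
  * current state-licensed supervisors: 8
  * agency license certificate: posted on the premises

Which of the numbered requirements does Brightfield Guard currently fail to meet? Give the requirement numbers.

2, 9

1. training records present → met
2. client contract template absent → not met
3. firearms qualification 42 days ago vs limit 45 → met
4. certified firearms instructors 5 ≥ 3 → met
5. use-of-force policy review 671 days ago vs limit 730 → met
6. condition 'deploys armed guards' holds; agency license certificate present → met
7. client-site audit 702 days ago vs limit 730 → met
8. state-licensed supervisors 8 ≥ 4 → met
9. background re-screening 201 days ago vs limit 180 → not met
10. complaints pending with the licensing board 0 ≤ 0 → met
Not met: 2, 9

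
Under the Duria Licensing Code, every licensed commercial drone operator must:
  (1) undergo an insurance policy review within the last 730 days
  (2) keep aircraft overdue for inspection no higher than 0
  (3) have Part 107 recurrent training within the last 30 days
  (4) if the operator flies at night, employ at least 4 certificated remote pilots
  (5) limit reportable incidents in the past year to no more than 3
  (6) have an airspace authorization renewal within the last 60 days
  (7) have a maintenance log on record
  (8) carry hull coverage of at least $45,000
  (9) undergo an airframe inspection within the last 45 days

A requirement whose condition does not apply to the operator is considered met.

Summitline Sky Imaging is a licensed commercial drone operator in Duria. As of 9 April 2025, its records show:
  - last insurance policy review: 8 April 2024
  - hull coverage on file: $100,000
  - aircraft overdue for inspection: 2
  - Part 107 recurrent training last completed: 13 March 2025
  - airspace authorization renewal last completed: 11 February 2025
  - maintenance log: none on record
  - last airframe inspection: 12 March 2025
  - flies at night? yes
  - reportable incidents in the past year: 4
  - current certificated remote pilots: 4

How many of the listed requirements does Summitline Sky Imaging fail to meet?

3

1. insurance policy review 366 days ago vs limit 730 → met
2. aircraft overdue for inspection 2 > 0 → not met
3. Part 107 recurrent training 27 days ago vs limit 30 → met
4. condition 'flies at night' holds; certificated remote pilots 4 ≥ 4 → met
5. reportable incidents in the past year 4 > 3 → not met
6. airspace authorization renewal 57 days ago vs limit 60 → met
7. maintenance log absent → not met
8. hull coverage $100,000 ≥ $45,000 → met
9. airframe inspection 28 days ago vs limit 45 → met
Not met: 3 of 9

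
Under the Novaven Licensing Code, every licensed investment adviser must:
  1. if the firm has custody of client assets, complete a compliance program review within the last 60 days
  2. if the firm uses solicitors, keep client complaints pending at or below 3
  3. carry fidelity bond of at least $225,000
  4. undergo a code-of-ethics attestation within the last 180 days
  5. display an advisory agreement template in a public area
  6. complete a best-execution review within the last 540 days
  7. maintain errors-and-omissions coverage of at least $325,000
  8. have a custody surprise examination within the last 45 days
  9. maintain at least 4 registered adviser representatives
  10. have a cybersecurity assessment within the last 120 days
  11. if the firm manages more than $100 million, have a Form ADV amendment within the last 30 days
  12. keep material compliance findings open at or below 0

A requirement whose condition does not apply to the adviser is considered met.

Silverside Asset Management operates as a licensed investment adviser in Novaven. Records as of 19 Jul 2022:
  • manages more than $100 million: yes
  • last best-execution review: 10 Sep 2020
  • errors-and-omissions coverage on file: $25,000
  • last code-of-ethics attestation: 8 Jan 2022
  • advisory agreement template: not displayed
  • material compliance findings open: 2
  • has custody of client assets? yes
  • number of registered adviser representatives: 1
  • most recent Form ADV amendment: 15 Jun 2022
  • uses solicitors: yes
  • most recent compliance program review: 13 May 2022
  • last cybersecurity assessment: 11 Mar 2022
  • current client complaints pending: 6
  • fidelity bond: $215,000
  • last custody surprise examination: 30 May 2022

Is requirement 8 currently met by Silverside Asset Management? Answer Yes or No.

No

8. custody surprise examination 50 days ago vs limit 45 → not met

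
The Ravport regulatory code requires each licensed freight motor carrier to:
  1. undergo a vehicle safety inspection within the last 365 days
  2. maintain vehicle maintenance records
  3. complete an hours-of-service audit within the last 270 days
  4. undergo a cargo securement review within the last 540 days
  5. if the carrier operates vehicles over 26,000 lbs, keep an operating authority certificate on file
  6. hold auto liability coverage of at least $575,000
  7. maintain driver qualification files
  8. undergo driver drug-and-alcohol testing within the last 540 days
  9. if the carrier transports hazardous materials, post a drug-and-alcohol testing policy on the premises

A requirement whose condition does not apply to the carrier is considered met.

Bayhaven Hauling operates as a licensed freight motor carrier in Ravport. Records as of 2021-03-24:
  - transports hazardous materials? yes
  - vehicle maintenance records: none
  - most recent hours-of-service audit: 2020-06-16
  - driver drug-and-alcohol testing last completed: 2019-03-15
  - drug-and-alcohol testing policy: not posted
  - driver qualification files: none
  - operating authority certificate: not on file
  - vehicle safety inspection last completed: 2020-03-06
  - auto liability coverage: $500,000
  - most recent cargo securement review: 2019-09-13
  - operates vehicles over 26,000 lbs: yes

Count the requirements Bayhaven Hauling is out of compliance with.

1. vehicle safety inspection 383 days ago vs limit 365 → not met
2. vehicle maintenance records absent → not met
3. hours-of-service audit 281 days ago vs limit 270 → not met
4. cargo securement review 558 days ago vs limit 540 → not met
5. condition 'operates vehicles over 26,000 lbs' holds; operating authority certificate absent → not met
6. auto liability coverage $500,000 < $575,000 → not met
7. driver qualification files absent → not met
8. driver drug-and-alcohol testing 740 days ago vs limit 540 → not met
9. condition 'transports hazardous materials' holds; drug-and-alcohol testing policy absent → not met
Not met: 9 of 9

9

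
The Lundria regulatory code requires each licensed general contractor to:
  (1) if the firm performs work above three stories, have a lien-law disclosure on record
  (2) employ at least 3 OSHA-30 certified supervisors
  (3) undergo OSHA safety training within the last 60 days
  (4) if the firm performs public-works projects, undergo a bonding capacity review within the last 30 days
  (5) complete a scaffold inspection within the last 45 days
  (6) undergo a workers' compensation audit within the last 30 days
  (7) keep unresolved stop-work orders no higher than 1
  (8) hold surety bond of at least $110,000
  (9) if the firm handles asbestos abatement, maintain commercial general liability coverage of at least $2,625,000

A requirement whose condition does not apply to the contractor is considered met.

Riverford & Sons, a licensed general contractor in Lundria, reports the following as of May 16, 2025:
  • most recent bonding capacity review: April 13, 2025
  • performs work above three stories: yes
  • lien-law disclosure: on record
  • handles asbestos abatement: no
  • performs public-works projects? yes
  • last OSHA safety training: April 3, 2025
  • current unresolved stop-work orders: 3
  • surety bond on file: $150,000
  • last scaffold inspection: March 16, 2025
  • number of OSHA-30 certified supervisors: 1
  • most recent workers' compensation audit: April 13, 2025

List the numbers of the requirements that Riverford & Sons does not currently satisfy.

1. condition 'performs work above three stories' holds; lien-law disclosure present → met
2. OSHA-30 certified supervisors 1 < 3 → not met
3. OSHA safety training 43 days ago vs limit 60 → met
4. condition 'performs public-works projects' holds; bonding capacity review 33 days ago vs limit 30 → not met
5. scaffold inspection 61 days ago vs limit 45 → not met
6. workers' compensation audit 33 days ago vs limit 30 → not met
7. unresolved stop-work orders 3 > 1 → not met
8. surety bond $150,000 ≥ $110,000 → met
9. condition 'handles asbestos abatement' does not hold → requirement n/a → met
Not met: 2, 4, 5, 6, 7

2, 4, 5, 6, 7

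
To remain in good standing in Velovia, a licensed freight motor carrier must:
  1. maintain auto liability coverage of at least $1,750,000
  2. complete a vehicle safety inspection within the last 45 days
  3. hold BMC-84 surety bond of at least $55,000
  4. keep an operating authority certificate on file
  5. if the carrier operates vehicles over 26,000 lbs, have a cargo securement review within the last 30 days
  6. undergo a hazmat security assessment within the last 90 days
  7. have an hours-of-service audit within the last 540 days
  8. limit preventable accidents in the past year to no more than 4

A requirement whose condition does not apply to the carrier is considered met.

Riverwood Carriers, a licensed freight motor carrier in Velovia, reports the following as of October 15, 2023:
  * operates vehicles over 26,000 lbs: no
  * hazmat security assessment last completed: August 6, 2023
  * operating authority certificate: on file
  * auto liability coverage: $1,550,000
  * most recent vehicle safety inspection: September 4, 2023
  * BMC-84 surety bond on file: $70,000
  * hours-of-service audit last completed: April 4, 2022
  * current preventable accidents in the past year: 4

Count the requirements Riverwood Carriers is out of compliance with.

2

1. auto liability coverage $1,550,000 < $1,750,000 → not met
2. vehicle safety inspection 41 days ago vs limit 45 → met
3. BMC-84 surety bond $70,000 ≥ $55,000 → met
4. operating authority certificate present → met
5. condition 'operates vehicles over 26,000 lbs' does not hold → requirement n/a → met
6. hazmat security assessment 70 days ago vs limit 90 → met
7. hours-of-service audit 559 days ago vs limit 540 → not met
8. preventable accidents in the past year 4 ≤ 4 → met
Not met: 2 of 8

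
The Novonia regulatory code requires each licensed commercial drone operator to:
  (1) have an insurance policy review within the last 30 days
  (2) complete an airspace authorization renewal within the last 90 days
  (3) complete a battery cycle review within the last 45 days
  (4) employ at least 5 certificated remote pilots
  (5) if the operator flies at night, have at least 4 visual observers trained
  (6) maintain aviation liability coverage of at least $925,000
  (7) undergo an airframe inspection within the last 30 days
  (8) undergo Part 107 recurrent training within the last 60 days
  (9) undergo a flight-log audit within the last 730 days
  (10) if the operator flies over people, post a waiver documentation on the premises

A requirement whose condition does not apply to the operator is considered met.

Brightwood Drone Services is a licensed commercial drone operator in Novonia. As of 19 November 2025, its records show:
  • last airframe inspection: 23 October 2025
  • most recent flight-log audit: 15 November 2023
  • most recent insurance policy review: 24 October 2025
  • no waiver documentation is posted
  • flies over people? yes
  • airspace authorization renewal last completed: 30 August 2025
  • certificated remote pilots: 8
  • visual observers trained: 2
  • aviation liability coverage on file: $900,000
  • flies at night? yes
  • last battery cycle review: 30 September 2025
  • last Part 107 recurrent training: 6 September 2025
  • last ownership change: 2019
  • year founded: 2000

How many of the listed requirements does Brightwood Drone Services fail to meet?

1. insurance policy review 26 days ago vs limit 30 → met
2. airspace authorization renewal 81 days ago vs limit 90 → met
3. battery cycle review 50 days ago vs limit 45 → not met
4. certificated remote pilots 8 ≥ 5 → met
5. condition 'flies at night' holds; visual observers trained 2 < 4 → not met
6. aviation liability coverage $900,000 < $925,000 → not met
7. airframe inspection 27 days ago vs limit 30 → met
8. Part 107 recurrent training 74 days ago vs limit 60 → not met
9. flight-log audit 735 days ago vs limit 730 → not met
10. condition 'flies over people' holds; waiver documentation absent → not met
Not met: 6 of 10

6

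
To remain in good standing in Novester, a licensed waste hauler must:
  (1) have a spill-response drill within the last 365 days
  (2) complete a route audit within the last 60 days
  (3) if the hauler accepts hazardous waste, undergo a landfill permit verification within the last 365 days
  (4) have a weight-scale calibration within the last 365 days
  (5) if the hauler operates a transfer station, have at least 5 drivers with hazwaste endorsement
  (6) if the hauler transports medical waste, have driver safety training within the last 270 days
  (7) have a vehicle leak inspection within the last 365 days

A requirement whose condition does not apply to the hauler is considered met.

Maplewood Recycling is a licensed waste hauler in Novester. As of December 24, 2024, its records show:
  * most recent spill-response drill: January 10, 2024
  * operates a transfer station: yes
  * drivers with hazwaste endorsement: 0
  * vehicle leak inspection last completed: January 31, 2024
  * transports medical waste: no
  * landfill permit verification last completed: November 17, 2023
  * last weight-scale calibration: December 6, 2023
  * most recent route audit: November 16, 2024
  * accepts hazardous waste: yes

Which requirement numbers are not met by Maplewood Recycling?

3, 4, 5

1. spill-response drill 349 days ago vs limit 365 → met
2. route audit 38 days ago vs limit 60 → met
3. condition 'accepts hazardous waste' holds; landfill permit verification 403 days ago vs limit 365 → not met
4. weight-scale calibration 384 days ago vs limit 365 → not met
5. condition 'operates a transfer station' holds; drivers with hazwaste endorsement 0 < 5 → not met
6. condition 'transports medical waste' does not hold → requirement n/a → met
7. vehicle leak inspection 328 days ago vs limit 365 → met
Not met: 3, 4, 5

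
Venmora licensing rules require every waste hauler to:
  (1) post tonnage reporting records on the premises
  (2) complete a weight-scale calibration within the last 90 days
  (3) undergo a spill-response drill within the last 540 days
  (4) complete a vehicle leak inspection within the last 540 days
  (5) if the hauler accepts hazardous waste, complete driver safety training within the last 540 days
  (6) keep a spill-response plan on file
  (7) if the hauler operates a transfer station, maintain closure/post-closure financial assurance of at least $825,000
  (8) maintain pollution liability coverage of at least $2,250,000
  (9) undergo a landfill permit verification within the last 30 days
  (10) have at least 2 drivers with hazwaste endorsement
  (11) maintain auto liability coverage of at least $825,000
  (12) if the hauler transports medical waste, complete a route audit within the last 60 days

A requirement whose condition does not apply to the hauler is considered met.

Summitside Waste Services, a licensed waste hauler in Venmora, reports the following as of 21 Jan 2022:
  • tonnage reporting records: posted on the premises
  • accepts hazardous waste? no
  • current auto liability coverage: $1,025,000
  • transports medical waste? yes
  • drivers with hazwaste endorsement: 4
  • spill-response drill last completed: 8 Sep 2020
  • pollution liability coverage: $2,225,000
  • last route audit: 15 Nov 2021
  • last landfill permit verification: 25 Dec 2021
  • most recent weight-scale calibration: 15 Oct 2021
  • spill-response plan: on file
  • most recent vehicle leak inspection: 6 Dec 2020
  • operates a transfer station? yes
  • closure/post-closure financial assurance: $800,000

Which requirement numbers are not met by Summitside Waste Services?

1. tonnage reporting records present → met
2. weight-scale calibration 98 days ago vs limit 90 → not met
3. spill-response drill 500 days ago vs limit 540 → met
4. vehicle leak inspection 411 days ago vs limit 540 → met
5. condition 'accepts hazardous waste' does not hold → requirement n/a → met
6. spill-response plan present → met
7. condition 'operates a transfer station' holds; closure/post-closure financial assurance $800,000 < $825,000 → not met
8. pollution liability coverage $2,225,000 < $2,250,000 → not met
9. landfill permit verification 27 days ago vs limit 30 → met
10. drivers with hazwaste endorsement 4 ≥ 2 → met
11. auto liability coverage $1,025,000 ≥ $825,000 → met
12. condition 'transports medical waste' holds; route audit 67 days ago vs limit 60 → not met
Not met: 2, 7, 8, 12

2, 7, 8, 12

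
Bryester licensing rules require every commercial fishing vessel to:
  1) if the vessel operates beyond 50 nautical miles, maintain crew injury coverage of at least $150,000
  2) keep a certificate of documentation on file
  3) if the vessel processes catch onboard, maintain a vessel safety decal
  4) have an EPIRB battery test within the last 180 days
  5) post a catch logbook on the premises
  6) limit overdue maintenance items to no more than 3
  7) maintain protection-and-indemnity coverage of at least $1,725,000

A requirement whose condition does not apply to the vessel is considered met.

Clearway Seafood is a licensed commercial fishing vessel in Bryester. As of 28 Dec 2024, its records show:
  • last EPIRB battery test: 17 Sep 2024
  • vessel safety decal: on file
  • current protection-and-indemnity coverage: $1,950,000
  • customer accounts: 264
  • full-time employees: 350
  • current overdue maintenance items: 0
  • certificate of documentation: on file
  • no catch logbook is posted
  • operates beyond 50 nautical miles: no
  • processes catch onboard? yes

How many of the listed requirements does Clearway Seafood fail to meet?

1

1. condition 'operates beyond 50 nautical miles' does not hold → requirement n/a → met
2. certificate of documentation present → met
3. condition 'processes catch onboard' holds; vessel safety decal present → met
4. EPIRB battery test 102 days ago vs limit 180 → met
5. catch logbook absent → not met
6. overdue maintenance items 0 ≤ 3 → met
7. protection-and-indemnity coverage $1,950,000 ≥ $1,725,000 → met
Not met: 1 of 7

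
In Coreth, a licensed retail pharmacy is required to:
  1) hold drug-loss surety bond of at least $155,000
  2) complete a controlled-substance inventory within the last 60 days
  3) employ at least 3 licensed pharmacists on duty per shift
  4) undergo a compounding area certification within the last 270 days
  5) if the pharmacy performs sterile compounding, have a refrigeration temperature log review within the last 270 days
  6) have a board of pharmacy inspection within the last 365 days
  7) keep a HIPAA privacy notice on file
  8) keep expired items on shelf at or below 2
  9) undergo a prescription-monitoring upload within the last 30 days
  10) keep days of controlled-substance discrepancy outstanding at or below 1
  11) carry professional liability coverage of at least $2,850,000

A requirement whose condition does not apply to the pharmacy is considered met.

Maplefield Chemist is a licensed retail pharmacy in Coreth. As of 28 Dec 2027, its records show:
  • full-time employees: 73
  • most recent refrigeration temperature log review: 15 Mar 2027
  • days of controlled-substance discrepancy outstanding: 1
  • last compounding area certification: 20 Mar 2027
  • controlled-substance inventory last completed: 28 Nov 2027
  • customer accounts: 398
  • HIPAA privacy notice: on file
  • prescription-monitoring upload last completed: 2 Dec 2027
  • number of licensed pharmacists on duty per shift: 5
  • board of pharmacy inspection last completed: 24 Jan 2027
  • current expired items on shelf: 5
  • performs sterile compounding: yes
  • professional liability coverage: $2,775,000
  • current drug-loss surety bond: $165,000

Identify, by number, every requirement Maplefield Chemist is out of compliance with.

4, 5, 8, 11

1. drug-loss surety bond $165,000 ≥ $155,000 → met
2. controlled-substance inventory 30 days ago vs limit 60 → met
3. licensed pharmacists on duty per shift 5 ≥ 3 → met
4. compounding area certification 283 days ago vs limit 270 → not met
5. condition 'performs sterile compounding' holds; refrigeration temperature log review 288 days ago vs limit 270 → not met
6. board of pharmacy inspection 338 days ago vs limit 365 → met
7. HIPAA privacy notice present → met
8. expired items on shelf 5 > 2 → not met
9. prescription-monitoring upload 26 days ago vs limit 30 → met
10. days of controlled-substance discrepancy outstanding 1 ≤ 1 → met
11. professional liability coverage $2,775,000 < $2,850,000 → not met
Not met: 4, 5, 8, 11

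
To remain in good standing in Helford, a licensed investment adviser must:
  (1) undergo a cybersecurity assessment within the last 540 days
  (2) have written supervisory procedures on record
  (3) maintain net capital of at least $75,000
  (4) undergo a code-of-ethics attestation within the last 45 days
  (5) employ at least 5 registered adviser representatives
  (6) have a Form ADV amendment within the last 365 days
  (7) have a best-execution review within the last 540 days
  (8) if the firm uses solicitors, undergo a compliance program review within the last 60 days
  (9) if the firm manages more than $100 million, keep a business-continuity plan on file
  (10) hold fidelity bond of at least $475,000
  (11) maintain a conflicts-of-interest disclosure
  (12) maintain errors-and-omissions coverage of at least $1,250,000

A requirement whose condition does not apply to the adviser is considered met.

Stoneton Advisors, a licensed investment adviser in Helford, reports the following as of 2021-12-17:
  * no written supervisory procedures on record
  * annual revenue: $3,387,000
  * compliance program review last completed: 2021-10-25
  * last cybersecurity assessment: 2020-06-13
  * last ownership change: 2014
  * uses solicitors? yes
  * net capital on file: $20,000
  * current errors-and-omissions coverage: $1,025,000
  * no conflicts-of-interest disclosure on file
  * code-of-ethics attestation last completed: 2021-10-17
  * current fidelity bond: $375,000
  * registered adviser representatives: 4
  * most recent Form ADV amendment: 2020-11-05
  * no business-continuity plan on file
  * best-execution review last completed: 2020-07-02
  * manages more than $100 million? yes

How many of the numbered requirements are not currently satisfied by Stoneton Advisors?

1. cybersecurity assessment 552 days ago vs limit 540 → not met
2. written supervisory procedures absent → not met
3. net capital $20,000 < $75,000 → not met
4. code-of-ethics attestation 61 days ago vs limit 45 → not met
5. registered adviser representatives 4 < 5 → not met
6. Form ADV amendment 407 days ago vs limit 365 → not met
7. best-execution review 533 days ago vs limit 540 → met
8. condition 'uses solicitors' holds; compliance program review 53 days ago vs limit 60 → met
9. condition 'manages more than $100 million' holds; business-continuity plan absent → not met
10. fidelity bond $375,000 < $475,000 → not met
11. conflicts-of-interest disclosure absent → not met
12. errors-and-omissions coverage $1,025,000 < $1,250,000 → not met
Not met: 10 of 12

10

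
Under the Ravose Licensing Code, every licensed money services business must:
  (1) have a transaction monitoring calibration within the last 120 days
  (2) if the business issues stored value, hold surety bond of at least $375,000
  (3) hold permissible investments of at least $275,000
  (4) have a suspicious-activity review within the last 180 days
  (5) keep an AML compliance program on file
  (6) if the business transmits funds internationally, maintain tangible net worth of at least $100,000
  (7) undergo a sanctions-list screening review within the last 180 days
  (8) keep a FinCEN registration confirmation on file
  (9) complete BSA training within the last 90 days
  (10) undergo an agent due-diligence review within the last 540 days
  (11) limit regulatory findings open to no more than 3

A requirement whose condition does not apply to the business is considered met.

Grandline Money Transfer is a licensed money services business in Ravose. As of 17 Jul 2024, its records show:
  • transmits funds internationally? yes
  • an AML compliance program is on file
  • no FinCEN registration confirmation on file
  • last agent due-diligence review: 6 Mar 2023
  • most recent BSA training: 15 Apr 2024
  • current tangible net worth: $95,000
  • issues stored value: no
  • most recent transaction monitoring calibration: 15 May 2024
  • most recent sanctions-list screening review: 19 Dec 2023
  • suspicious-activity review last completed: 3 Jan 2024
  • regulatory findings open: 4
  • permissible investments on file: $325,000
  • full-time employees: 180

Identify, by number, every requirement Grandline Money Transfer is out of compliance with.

1. transaction monitoring calibration 63 days ago vs limit 120 → met
2. condition 'issues stored value' does not hold → requirement n/a → met
3. permissible investments $325,000 ≥ $275,000 → met
4. suspicious-activity review 196 days ago vs limit 180 → not met
5. AML compliance program present → met
6. condition 'transmits funds internationally' holds; tangible net worth $95,000 < $100,000 → not met
7. sanctions-list screening review 211 days ago vs limit 180 → not met
8. FinCEN registration confirmation absent → not met
9. BSA training 93 days ago vs limit 90 → not met
10. agent due-diligence review 499 days ago vs limit 540 → met
11. regulatory findings open 4 > 3 → not met
Not met: 4, 6, 7, 8, 9, 11

4, 6, 7, 8, 9, 11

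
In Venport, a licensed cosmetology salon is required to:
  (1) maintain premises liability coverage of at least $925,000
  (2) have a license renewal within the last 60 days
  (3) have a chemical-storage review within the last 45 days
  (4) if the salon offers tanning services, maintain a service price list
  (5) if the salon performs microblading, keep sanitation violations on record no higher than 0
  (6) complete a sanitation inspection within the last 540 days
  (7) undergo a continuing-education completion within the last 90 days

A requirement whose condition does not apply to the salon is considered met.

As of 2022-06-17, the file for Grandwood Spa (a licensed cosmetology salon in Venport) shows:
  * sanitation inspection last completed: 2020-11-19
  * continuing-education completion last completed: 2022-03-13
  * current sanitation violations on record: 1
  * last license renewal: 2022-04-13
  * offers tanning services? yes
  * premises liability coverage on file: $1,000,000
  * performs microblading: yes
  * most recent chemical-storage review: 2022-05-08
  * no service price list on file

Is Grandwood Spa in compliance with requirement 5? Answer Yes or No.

No

5. condition 'performs microblading' holds; sanitation violations on record 1 > 0 → not met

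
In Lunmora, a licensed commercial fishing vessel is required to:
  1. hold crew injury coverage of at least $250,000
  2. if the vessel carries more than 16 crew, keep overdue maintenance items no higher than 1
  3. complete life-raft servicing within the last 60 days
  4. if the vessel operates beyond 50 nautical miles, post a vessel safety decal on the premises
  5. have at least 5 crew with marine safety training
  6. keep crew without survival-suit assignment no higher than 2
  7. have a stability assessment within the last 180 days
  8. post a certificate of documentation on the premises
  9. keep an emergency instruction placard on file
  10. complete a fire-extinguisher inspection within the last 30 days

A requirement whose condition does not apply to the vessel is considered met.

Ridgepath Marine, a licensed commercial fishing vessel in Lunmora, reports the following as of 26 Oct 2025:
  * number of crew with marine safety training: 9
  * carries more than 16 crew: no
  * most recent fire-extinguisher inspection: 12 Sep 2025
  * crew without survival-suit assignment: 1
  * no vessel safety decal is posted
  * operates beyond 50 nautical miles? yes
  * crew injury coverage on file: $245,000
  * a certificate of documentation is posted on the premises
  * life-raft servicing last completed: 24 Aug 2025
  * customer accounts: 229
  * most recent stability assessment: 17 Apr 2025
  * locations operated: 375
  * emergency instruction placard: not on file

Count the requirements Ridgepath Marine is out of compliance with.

1. crew injury coverage $245,000 < $250,000 → not met
2. condition 'carries more than 16 crew' does not hold → requirement n/a → met
3. life-raft servicing 63 days ago vs limit 60 → not met
4. condition 'operates beyond 50 nautical miles' holds; vessel safety decal absent → not met
5. crew with marine safety training 9 ≥ 5 → met
6. crew without survival-suit assignment 1 ≤ 2 → met
7. stability assessment 192 days ago vs limit 180 → not met
8. certificate of documentation present → met
9. emergency instruction placard absent → not met
10. fire-extinguisher inspection 44 days ago vs limit 30 → not met
Not met: 6 of 10

6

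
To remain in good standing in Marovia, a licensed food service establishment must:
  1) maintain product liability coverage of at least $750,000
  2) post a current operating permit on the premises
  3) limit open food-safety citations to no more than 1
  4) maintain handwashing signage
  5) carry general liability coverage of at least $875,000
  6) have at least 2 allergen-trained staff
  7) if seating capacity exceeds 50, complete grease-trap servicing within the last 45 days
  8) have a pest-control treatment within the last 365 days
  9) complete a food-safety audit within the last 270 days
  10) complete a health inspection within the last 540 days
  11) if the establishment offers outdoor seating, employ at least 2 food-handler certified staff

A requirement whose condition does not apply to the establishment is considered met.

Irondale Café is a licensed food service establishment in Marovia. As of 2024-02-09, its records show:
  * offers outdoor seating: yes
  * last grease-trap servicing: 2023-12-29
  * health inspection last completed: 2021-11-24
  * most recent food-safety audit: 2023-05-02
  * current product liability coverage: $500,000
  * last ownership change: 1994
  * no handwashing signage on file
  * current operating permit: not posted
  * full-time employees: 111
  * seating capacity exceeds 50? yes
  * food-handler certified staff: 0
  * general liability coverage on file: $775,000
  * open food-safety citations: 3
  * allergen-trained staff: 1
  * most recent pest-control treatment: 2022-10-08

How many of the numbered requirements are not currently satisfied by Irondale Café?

1. product liability coverage $500,000 < $750,000 → not met
2. current operating permit absent → not met
3. open food-safety citations 3 > 1 → not met
4. handwashing signage absent → not met
5. general liability coverage $775,000 < $875,000 → not met
6. allergen-trained staff 1 < 2 → not met
7. condition 'seating capacity exceeds 50' holds; grease-trap servicing 42 days ago vs limit 45 → met
8. pest-control treatment 489 days ago vs limit 365 → not met
9. food-safety audit 283 days ago vs limit 270 → not met
10. health inspection 807 days ago vs limit 540 → not met
11. condition 'offers outdoor seating' holds; food-handler certified staff 0 < 2 → not met
Not met: 10 of 11

10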